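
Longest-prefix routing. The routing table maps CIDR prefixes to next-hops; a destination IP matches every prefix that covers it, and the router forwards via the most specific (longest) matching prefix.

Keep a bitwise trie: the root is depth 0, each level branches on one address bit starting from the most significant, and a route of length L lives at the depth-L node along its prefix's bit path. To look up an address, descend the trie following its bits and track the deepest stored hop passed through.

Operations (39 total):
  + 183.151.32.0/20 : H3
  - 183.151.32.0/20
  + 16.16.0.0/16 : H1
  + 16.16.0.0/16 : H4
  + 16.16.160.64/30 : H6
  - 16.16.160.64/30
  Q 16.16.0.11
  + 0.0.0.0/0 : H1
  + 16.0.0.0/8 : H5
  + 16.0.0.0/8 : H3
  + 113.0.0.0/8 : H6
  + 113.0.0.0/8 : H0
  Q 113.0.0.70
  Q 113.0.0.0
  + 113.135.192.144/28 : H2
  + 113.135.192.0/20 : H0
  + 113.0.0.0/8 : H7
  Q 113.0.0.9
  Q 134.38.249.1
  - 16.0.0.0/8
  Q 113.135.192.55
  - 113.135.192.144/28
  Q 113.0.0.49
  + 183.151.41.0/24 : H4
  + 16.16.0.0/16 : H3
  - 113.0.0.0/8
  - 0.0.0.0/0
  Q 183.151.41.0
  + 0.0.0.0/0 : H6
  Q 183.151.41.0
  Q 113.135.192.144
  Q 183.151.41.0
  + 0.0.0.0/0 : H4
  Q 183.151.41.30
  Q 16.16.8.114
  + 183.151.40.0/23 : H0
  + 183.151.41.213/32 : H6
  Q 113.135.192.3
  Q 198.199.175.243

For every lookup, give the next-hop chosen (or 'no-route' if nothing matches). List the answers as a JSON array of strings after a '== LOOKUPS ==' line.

Apply in order:
  add 183.151.32.0/20 -> H3 at depth 20
  del 183.151.32.0/20 (clear depth 20)
  add 16.16.0.0/16 -> H1 at depth 16
  add 16.16.0.0/16 -> H4 at depth 16
  add 16.16.160.64/30 -> H6 at depth 30
  del 16.16.160.64/30 (clear depth 30)
  ? 16.16.0.11  path d0:-→d1:-→d2:-→d3:-→d4:-→d5:-→d6:-→d7:-→d8:-→d9:-→d10:-→d11:-→d12:-→d13:-→d14:-→d15:-→d16:H4  best=H4
  add 0.0.0.0/0 -> H1 at depth 0
  add 16.0.0.0/8 -> H5 at depth 8
  add 16.0.0.0/8 -> H3 at depth 8
  add 113.0.0.0/8 -> H6 at depth 8
  add 113.0.0.0/8 -> H0 at depth 8
  ? 113.0.0.70  path d0:H1→d1:-→d2:-→d3:-→d4:-→d5:-→d6:-→d7:-→d8:H0  best=H0
  ? 113.0.0.0  path d0:H1→d1:-→d2:-→d3:-→d4:-→d5:-→d6:-→d7:-→d8:H0  best=H0
  add 113.135.192.144/28 -> H2 at depth 28
  add 113.135.192.0/20 -> H0 at depth 20
  add 113.0.0.0/8 -> H7 at depth 8
  ? 113.0.0.9  path d0:H1→d1:-→d2:-→d3:-→d4:-→d5:-→d6:-→d7:-→d8:H7  best=H7
  ? 134.38.249.1  path d0:H1→d1:-→d2:-  best=H1
  del 16.0.0.0/8 (clear depth 8)
  ? 113.135.192.55  path d0:H1→d1:-→d2:-→d3:-→d4:-→d5:-→d6:-→d7:-→d8:H7→d9:-→d10:-→d11:-→d12:-→d13:-→d14:-→d15:-→d16:-→d17:-→d18:-→d19:-→d20:H0→d21:-→d22:-→d23:-→d24:-  best=H0
  del 113.135.192.144/28 (clear depth 28)
  ? 113.0.0.49  path d0:H1→d1:-→d2:-→d3:-→d4:-→d5:-→d6:-→d7:-→d8:H7  best=H7
  add 183.151.41.0/24 -> H4 at depth 24
  add 16.16.0.0/16 -> H3 at depth 16
  del 113.0.0.0/8 (clear depth 8)
  del 0.0.0.0/0 (clear depth 0)
  ? 183.151.41.0  path d0:-→d1:-→d2:-→d3:-→d4:-→d5:-→d6:-→d7:-→d8:-→d9:-→d10:-→d11:-→d12:-→d13:-→d14:-→d15:-→d16:-→d17:-→d18:-→d19:-→d20:-→d21:-→d22:-→d23:-→d24:H4  best=H4
  add 0.0.0.0/0 -> H6 at depth 0
  ? 183.151.41.0  path d0:H6→d1:-→d2:-→d3:-→d4:-→d5:-→d6:-→d7:-→d8:-→d9:-→d10:-→d11:-→d12:-→d13:-→d14:-→d15:-→d16:-→d17:-→d18:-→d19:-→d20:-→d21:-→d22:-→d23:-→d24:H4  best=H4
  ? 113.135.192.144  path d0:H6→d1:-→d2:-→d3:-→d4:-→d5:-→d6:-→d7:-→d8:-→d9:-→d10:-→d11:-→d12:-→d13:-→d14:-→d15:-→d16:-→d17:-→d18:-→d19:-→d20:H0→d21:-→d22:-→d23:-→d24:-→d25:-→d26:-→d27:-→d28:-  best=H0
  ? 183.151.41.0  path d0:H6→d1:-→d2:-→d3:-→d4:-→d5:-→d6:-→d7:-→d8:-→d9:-→d10:-→d11:-→d12:-→d13:-→d14:-→d15:-→d16:-→d17:-→d18:-→d19:-→d20:-→d21:-→d22:-→d23:-→d24:H4  best=H4
  add 0.0.0.0/0 -> H4 at depth 0
  ? 183.151.41.30  path d0:H4→d1:-→d2:-→d3:-→d4:-→d5:-→d6:-→d7:-→d8:-→d9:-→d10:-→d11:-→d12:-→d13:-→d14:-→d15:-→d16:-→d17:-→d18:-→d19:-→d20:-→d21:-→d22:-→d23:-→d24:H4  best=H4
  ? 16.16.8.114  path d0:H4→d1:-→d2:-→d3:-→d4:-→d5:-→d6:-→d7:-→d8:-→d9:-→d10:-→d11:-→d12:-→d13:-→d14:-→d15:-→d16:H3  best=H3
  add 183.151.40.0/23 -> H0 at depth 23
  add 183.151.41.213/32 -> H6 at depth 32
  ? 113.135.192.3  path d0:H4→d1:-→d2:-→d3:-→d4:-→d5:-→d6:-→d7:-→d8:-→d9:-→d10:-→d11:-→d12:-→d13:-→d14:-→d15:-→d16:-→d17:-→d18:-→d19:-→d20:H0→d21:-→d22:-→d23:-→d24:-  best=H0
  ? 198.199.175.243  path d0:H4→d1:-  best=H4

== LOOKUPS ==
["H4","H0","H0","H7","H1","H0","H7","H4","H4","H0","H4","H4","H3","H0","H4"]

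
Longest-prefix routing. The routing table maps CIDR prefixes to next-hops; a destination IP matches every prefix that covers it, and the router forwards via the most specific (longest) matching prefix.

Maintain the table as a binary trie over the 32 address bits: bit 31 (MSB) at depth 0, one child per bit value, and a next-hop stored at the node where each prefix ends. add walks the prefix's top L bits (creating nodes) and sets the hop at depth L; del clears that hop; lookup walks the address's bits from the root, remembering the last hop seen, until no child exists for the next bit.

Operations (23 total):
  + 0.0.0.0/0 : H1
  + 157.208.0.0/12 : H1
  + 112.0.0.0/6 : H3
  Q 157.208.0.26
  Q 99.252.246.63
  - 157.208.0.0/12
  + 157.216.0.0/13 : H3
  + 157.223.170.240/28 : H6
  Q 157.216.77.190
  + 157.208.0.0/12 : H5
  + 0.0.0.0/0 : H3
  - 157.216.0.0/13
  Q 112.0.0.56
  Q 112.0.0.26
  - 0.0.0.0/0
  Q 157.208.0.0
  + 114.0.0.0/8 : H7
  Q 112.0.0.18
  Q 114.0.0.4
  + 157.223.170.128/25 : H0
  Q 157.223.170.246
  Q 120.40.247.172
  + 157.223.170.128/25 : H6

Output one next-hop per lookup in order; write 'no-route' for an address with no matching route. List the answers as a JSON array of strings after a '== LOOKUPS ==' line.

Apply in order:
  add 0.0.0.0/0 -> H1 at depth 0
  add 157.208.0.0/12 -> H1 at depth 12
  add 112.0.0.0/6 -> H3 at depth 6
  lookup 157.208.0.26: bits 100111011101 walk d0:H1→d1:-→d2:-→d3:-→d4:-→d5:-→d6:-→d7:-→d8:-→d9:-→d10:-→d11:-→d12:H1 -> H1
  lookup 99.252.246.63: bits 011 walk d0:H1→d1:-→d2:-→d3:- -> H1
  del 157.208.0.0/12 (clear depth 12)
  add 157.216.0.0/13 -> H3 at depth 13
  add 157.223.170.240/28 -> H6 at depth 28
  lookup 157.216.77.190: bits 1001110111011 walk d0:H1→d1:-→d2:-→d3:-→d4:-→d5:-→d6:-→d7:-→d8:-→d9:-→d10:-→d11:-→d12:-→d13:H3 -> H3
  add 157.208.0.0/12 -> H5 at depth 12
  add 0.0.0.0/0 -> H3 at depth 0
  del 157.216.0.0/13 (clear depth 13)
  lookup 112.0.0.56: bits 011100 walk d0:H3→d1:-→d2:-→d3:-→d4:-→d5:-→d6:H3 -> H3
  lookup 112.0.0.26: bits 011100 walk d0:H3→d1:-→d2:-→d3:-→d4:-→d5:-→d6:H3 -> H3
  del 0.0.0.0/0 (clear depth 0)
  lookup 157.208.0.0: bits 100111011101 walk d0:-→d1:-→d2:-→d3:-→d4:-→d5:-→d6:-→d7:-→d8:-→d9:-→d10:-→d11:-→d12:H5 -> H5
  add 114.0.0.0/8 -> H7 at depth 8
  lookup 112.0.0.18: bits 011100 walk d0:-→d1:-→d2:-→d3:-→d4:-→d5:-→d6:H3 -> H3
  lookup 114.0.0.4: bits 01110010 walk d0:-→d1:-→d2:-→d3:-→d4:-→d5:-→d6:H3→d7:-→d8:H7 -> H7
  add 157.223.170.128/25 -> H0 at depth 25
  lookup 157.223.170.246: bits 1001110111011111101010101111 walk d0:-→d1:-→d2:-→d3:-→d4:-→d5:-→d6:-→d7:-→d8:-→d9:-→d10:-→d11:-→d12:H5→d13:-→d14:-→d15:-→d16:-→d17:-→d18:-→d19:-→d20:-→d21:-→d22:-→d23:-→d24:-→d25:H0→d26:-→d27:-→d28:H6 -> H6
  lookup 120.40.247.172: bits 0111 walk d0:-→d1:-→d2:-→d3:-→d4:- -> no-route
  add 157.223.170.128/25 -> H6 at depth 25

== LOOKUPS ==
["H1","H1","H3","H3","H3","H5","H3","H7","H6","no-route"]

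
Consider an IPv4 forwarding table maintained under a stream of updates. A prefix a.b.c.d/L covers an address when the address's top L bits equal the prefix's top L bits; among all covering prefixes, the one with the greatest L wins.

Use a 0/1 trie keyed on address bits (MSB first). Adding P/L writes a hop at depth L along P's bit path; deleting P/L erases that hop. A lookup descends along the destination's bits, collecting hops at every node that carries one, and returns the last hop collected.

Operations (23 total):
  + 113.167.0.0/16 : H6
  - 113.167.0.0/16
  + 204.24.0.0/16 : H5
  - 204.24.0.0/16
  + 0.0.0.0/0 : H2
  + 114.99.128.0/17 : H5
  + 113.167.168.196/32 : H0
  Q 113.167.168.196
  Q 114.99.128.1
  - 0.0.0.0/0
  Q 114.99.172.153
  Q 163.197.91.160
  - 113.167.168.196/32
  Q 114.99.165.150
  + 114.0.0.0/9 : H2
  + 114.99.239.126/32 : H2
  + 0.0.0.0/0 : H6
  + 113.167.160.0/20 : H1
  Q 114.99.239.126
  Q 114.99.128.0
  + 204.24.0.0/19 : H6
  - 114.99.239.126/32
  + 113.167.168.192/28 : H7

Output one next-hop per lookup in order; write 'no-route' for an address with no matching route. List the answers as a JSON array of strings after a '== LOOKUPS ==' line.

Trace:
  + 113.167.0.0/16 (H6) depth=16
  - 113.167.0.0/16 clear@16
  + 204.24.0.0/16 (H5) depth=16
  - 204.24.0.0/16 clear@16
  + 0.0.0.0/0 (H2) depth=0
  + 114.99.128.0/17 (H5) depth=17
  + 113.167.168.196/32 (H0) depth=32
  ? 113.167.168.196  path d0:H2→d1:-→d2:-→d3:-→d4:-→d5:-→d6:-→d7:-→d8:-→d9:-→d10:-→d11:-→d12:-→d13:-→d14:-→d15:-→d16:-→d17:-→d18:-→d19:-→d20:-→d21:-→d22:-→d23:-→d24:-→d25:-→d26:-→d27:-→d28:-→d29:-→d30:-→d31:-→d32:H0  best=H0
  ? 114.99.128.1  path d0:H2→d1:-→d2:-→d3:-→d4:-→d5:-→d6:-→d7:-→d8:-→d9:-→d10:-→d11:-→d12:-→d13:-→d14:-→d15:-→d16:-→d17:H5  best=H5
  - 0.0.0.0/0 clear@0
  ? 114.99.172.153  path d0:-→d1:-→d2:-→d3:-→d4:-→d5:-→d6:-→d7:-→d8:-→d9:-→d10:-→d11:-→d12:-→d13:-→d14:-→d15:-→d16:-→d17:H5  best=H5
  ? 163.197.91.160  path d0:-→d1:-  best=no-route
  - 113.167.168.196/32 clear@32
  ? 114.99.165.150  path d0:-→d1:-→d2:-→d3:-→d4:-→d5:-→d6:-→d7:-→d8:-→d9:-→d10:-→d11:-→d12:-→d13:-→d14:-→d15:-→d16:-→d17:H5  best=H5
  + 114.0.0.0/9 (H2) depth=9
  + 114.99.239.126/32 (H2) depth=32
  + 0.0.0.0/0 (H6) depth=0
  + 113.167.160.0/20 (H1) depth=20
  ? 114.99.239.126  path d0:H6→d1:-→d2:-→d3:-→d4:-→d5:-→d6:-→d7:-→d8:-→d9:H2→d10:-→d11:-→d12:-→d13:-→d14:-→d15:-→d16:-→d17:H5→d18:-→d19:-→d20:-→d21:-→d22:-→d23:-→d24:-→d25:-→d26:-→d27:-→d28:-→d29:-→d30:-→d31:-→d32:H2  best=H2
  ? 114.99.128.0  path d0:H6→d1:-→d2:-→d3:-→d4:-→d5:-→d6:-→d7:-→d8:-→d9:H2→d10:-→d11:-→d12:-→d13:-→d14:-→d15:-→d16:-→d17:H5  best=H5
  + 204.24.0.0/19 (H6) depth=19
  - 114.99.239.126/32 clear@32
  + 113.167.168.192/28 (H7) depth=28

== LOOKUPS ==
["H0","H5","H5","no-route","H5","H2","H5"]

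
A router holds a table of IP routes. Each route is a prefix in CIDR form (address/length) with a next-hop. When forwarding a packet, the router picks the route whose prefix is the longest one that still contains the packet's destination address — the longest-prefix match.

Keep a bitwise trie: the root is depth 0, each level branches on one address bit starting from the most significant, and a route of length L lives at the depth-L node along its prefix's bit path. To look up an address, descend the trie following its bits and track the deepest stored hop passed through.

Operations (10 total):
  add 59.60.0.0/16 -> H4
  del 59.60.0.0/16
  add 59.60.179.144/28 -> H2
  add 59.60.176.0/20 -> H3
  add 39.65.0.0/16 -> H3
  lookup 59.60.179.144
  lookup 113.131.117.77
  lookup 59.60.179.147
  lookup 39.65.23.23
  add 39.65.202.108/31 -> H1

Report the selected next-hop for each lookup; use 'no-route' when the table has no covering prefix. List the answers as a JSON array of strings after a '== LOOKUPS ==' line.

Apply in order:
  add 59.60.0.0/16 -> H4 at depth 16
  - 59.60.0.0/16 clear@16
  add 59.60.179.144/28 -> H2 at depth 28
  add 59.60.176.0/20 -> H3 at depth 20
  add 39.65.0.0/16 -> H3 at depth 16
  lookup 59.60.179.144: bits 0011101100111100101100111001 walk d0:-→d1:-→d2:-→d3:-→d4:-→d5:-→d6:-→d7:-→d8:-→d9:-→d10:-→d11:-→d12:-→d13:-→d14:-→d15:-→d16:-→d17:-→d18:-→d19:-→d20:H3→d21:-→d22:-→d23:-→d24:-→d25:-→d26:-→d27:-→d28:H2 -> H2
  lookup 113.131.117.77: bits 0 walk d0:-→d1:- -> no-route
  lookup 59.60.179.147: bits 0011101100111100101100111001 walk d0:-→d1:-→d2:-→d3:-→d4:-→d5:-→d6:-→d7:-→d8:-→d9:-→d10:-→d11:-→d12:-→d13:-→d14:-→d15:-→d16:-→d17:-→d18:-→d19:-→d20:H3→d21:-→d22:-→d23:-→d24:-→d25:-→d26:-→d27:-→d28:H2 -> H2
  lookup 39.65.23.23: bits 0010011101000001 walk d0:-→d1:-→d2:-→d3:-→d4:-→d5:-→d6:-→d7:-→d8:-→d9:-→d10:-→d11:-→d12:-→d13:-→d14:-→d15:-→d16:H3 -> H3
  add 39.65.202.108/31 -> H1 at depth 31

== LOOKUPS ==
["H2","no-route","H2","H3"]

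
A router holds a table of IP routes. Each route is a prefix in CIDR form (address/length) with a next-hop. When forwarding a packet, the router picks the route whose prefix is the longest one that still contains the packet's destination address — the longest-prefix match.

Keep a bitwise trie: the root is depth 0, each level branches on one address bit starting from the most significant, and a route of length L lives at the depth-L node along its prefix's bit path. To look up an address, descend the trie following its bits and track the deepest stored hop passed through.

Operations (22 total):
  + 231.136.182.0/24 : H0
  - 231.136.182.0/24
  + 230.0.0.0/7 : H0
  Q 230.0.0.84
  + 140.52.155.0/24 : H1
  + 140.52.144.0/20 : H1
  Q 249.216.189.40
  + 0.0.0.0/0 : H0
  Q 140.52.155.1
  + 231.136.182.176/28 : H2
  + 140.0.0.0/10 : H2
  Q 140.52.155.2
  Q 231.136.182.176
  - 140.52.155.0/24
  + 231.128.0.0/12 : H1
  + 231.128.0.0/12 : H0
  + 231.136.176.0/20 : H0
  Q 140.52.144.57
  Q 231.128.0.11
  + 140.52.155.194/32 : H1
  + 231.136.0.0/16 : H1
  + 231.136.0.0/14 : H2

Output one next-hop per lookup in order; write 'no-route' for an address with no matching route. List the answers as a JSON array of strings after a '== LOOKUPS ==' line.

Apply in order:
  + 231.136.182.0/24 (H0) depth=24
  del 231.136.182.0/24 (clear depth 24)
  + 230.0.0.0/7 (H0) depth=7
  lookup 230.0.0.84: bits 1110011 walk d0:-→d1:-→d2:-→d3:-→d4:-→d5:-→d6:-→d7:H0 -> H0
  + 140.52.155.0/24 (H1) depth=24
  + 140.52.144.0/20 (H1) depth=20
  lookup 249.216.189.40: bits 111 walk d0:-→d1:-→d2:-→d3:- -> no-route
  + 0.0.0.0/0 (H0) depth=0
  lookup 140.52.155.1: bits 100011000011010010011011 walk d0:H0→d1:-→d2:-→d3:-→d4:-→d5:-→d6:-→d7:-→d8:-→d9:-→d10:-→d11:-→d12:-→d13:-→d14:-→d15:-→d16:-→d17:-→d18:-→d19:-→d20:H1→d21:-→d22:-→d23:-→d24:H1 -> H1
  + 231.136.182.176/28 (H2) depth=28
  + 140.0.0.0/10 (H2) depth=10
  lookup 140.52.155.2: bits 100011000011010010011011 walk d0:H0→d1:-→d2:-→d3:-→d4:-→d5:-→d6:-→d7:-→d8:-→d9:-→d10:H2→d11:-→d12:-→d13:-→d14:-→d15:-→d16:-→d17:-→d18:-→d19:-→d20:H1→d21:-→d22:-→d23:-→d24:H1 -> H1
  lookup 231.136.182.176: bits 1110011110001000101101101011 walk d0:H0→d1:-→d2:-→d3:-→d4:-→d5:-→d6:-→d7:H0→d8:-→d9:-→d10:-→d11:-→d12:-→d13:-→d14:-→d15:-→d16:-→d17:-→d18:-→d19:-→d20:-→d21:-→d22:-→d23:-→d24:-→d25:-→d26:-→d27:-→d28:H2 -> H2
  del 140.52.155.0/24 (clear depth 24)
  + 231.128.0.0/12 (H1) depth=12
  + 231.128.0.0/12 (H0) depth=12
  + 231.136.176.0/20 (H0) depth=20
  lookup 140.52.144.57: bits 10001100001101001001 walk d0:H0→d1:-→d2:-→d3:-→d4:-→d5:-→d6:-→d7:-→d8:-→d9:-→d10:H2→d11:-→d12:-→d13:-→d14:-→d15:-→d16:-→d17:-→d18:-→d19:-→d20:H1 -> H1
  lookup 231.128.0.11: bits 111001111000 walk d0:H0→d1:-→d2:-→d3:-→d4:-→d5:-→d6:-→d7:H0→d8:-→d9:-→d10:-→d11:-→d12:H0 -> H0
  + 140.52.155.194/32 (H1) depth=32
  + 231.136.0.0/16 (H1) depth=16
  + 231.136.0.0/14 (H2) depth=14

== LOOKUPS ==
["H0","no-route","H1","H1","H2","H1","H0"]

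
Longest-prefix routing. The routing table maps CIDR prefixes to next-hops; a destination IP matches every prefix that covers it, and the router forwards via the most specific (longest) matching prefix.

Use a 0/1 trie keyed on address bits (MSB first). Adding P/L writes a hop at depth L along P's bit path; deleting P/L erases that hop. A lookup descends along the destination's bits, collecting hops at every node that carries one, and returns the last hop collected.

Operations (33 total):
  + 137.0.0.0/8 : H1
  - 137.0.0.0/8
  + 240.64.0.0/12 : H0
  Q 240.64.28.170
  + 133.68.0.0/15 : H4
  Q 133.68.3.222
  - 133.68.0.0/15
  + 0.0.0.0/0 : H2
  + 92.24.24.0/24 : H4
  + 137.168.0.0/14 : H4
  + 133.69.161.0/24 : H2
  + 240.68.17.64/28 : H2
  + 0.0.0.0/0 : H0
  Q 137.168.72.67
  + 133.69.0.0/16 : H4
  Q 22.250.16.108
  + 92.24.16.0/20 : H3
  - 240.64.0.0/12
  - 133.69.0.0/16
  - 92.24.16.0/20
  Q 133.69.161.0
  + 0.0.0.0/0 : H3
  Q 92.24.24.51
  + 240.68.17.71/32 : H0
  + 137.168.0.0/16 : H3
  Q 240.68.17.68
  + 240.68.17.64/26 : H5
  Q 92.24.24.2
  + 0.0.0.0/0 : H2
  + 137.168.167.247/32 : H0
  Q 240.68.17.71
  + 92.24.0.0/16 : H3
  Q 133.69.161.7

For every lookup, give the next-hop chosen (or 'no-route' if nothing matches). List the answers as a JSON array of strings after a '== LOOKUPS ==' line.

Trace:
  + 137.0.0.0/8 (H1) depth=8
  del 137.0.0.0/8 (clear depth 8)
  + 240.64.0.0/12 (H0) depth=12
  ? 240.64.28.170  path d0:-→d1:-→d2:-→d3:-→d4:-→d5:-→d6:-→d7:-→d8:-→d9:-→d10:-→d11:-→d12:H0  best=H0
  + 133.68.0.0/15 (H4) depth=15
  ? 133.68.3.222  path d0:-→d1:-→d2:-→d3:-→d4:-→d5:-→d6:-→d7:-→d8:-→d9:-→d10:-→d11:-→d12:-→d13:-→d14:-→d15:H4  best=H4
  del 133.68.0.0/15 (clear depth 15)
  + 0.0.0.0/0 (H2) depth=0
  + 92.24.24.0/24 (H4) depth=24
  + 137.168.0.0/14 (H4) depth=14
  + 133.69.161.0/24 (H2) depth=24
  + 240.68.17.64/28 (H2) depth=28
  + 0.0.0.0/0 (H0) depth=0
  ? 137.168.72.67  path d0:H0→d1:-→d2:-→d3:-→d4:-→d5:-→d6:-→d7:-→d8:-→d9:-→d10:-→d11:-→d12:-→d13:-→d14:H4  best=H4
  + 133.69.0.0/16 (H4) depth=16
  ? 22.250.16.108  path d0:H0→d1:-  best=H0
  + 92.24.16.0/20 (H3) depth=20
  del 240.64.0.0/12 (clear depth 12)
  del 133.69.0.0/16 (clear depth 16)
  del 92.24.16.0/20 (clear depth 20)
  ? 133.69.161.0  path d0:H0→d1:-→d2:-→d3:-→d4:-→d5:-→d6:-→d7:-→d8:-→d9:-→d10:-→d11:-→d12:-→d13:-→d14:-→d15:-→d16:-→d17:-→d18:-→d19:-→d20:-→d21:-→d22:-→d23:-→d24:H2  best=H2
  + 0.0.0.0/0 (H3) depth=0
  ? 92.24.24.51  path d0:H3→d1:-→d2:-→d3:-→d4:-→d5:-→d6:-→d7:-→d8:-→d9:-→d10:-→d11:-→d12:-→d13:-→d14:-→d15:-→d16:-→d17:-→d18:-→d19:-→d20:-→d21:-→d22:-→d23:-→d24:H4  best=H4
  + 240.68.17.71/32 (H0) depth=32
  + 137.168.0.0/16 (H3) depth=16
  ? 240.68.17.68  path d0:H3→d1:-→d2:-→d3:-→d4:-→d5:-→d6:-→d7:-→d8:-→d9:-→d10:-→d11:-→d12:-→d13:-→d14:-→d15:-→d16:-→d17:-→d18:-→d19:-→d20:-→d21:-→d22:-→d23:-→d24:-→d25:-→d26:-→d27:-→d28:H2→d29:-→d30:-  best=H2
  + 240.68.17.64/26 (H5) depth=26
  ? 92.24.24.2  path d0:H3→d1:-→d2:-→d3:-→d4:-→d5:-→d6:-→d7:-→d8:-→d9:-→d10:-→d11:-→d12:-→d13:-→d14:-→d15:-→d16:-→d17:-→d18:-→d19:-→d20:-→d21:-→d22:-→d23:-→d24:H4  best=H4
  + 0.0.0.0/0 (H2) depth=0
  + 137.168.167.247/32 (H0) depth=32
  ? 240.68.17.71  path d0:H2→d1:-→d2:-→d3:-→d4:-→d5:-→d6:-→d7:-→d8:-→d9:-→d10:-→d11:-→d12:-→d13:-→d14:-→d15:-→d16:-→d17:-→d18:-→d19:-→d20:-→d21:-→d22:-→d23:-→d24:-→d25:-→d26:H5→d27:-→d28:H2→d29:-→d30:-→d31:-→d32:H0  best=H0
  + 92.24.0.0/16 (H3) depth=16
  ? 133.69.161.7  path d0:H2→d1:-→d2:-→d3:-→d4:-→d5:-→d6:-→d7:-→d8:-→d9:-→d10:-→d11:-→d12:-→d13:-→d14:-→d15:-→d16:-→d17:-→d18:-→d19:-→d20:-→d21:-→d22:-→d23:-→d24:H2  best=H2

== LOOKUPS ==
["H0","H4","H4","H0","H2","H4","H2","H4","H0","H2"]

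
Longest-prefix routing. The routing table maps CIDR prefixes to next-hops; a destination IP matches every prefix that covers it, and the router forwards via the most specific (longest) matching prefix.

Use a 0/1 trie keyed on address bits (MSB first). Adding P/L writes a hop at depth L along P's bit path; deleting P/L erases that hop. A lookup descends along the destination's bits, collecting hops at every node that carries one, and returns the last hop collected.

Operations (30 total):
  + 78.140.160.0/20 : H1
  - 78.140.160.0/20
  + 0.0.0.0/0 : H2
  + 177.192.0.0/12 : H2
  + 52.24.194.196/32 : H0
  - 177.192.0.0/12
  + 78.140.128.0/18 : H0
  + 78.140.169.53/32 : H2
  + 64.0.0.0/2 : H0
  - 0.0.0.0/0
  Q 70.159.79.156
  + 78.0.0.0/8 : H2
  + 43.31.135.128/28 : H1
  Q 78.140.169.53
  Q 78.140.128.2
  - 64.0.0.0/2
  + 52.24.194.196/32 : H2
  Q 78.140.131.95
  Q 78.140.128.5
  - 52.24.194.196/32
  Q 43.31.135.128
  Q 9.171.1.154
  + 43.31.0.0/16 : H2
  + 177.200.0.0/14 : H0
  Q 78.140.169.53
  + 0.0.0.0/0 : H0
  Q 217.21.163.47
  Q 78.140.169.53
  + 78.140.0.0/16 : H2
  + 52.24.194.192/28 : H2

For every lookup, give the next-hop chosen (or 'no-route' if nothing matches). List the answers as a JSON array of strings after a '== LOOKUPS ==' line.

Trace:
  + 78.140.160.0/20 (H1) depth=20
  - 78.140.160.0/20 clear@20
  + 0.0.0.0/0 (H2) depth=0
  + 177.192.0.0/12 (H2) depth=12
  + 52.24.194.196/32 (H0) depth=32
  - 177.192.0.0/12 clear@12
  + 78.140.128.0/18 (H0) depth=18
  + 78.140.169.53/32 (H2) depth=32
  + 64.0.0.0/2 (H0) depth=2
  - 0.0.0.0/0 clear@0
  lookup 70.159.79.156: bits 0100 walk d0:-→d1:-→d2:H0→d3:-→d4:- -> H0
  + 78.0.0.0/8 (H2) depth=8
  + 43.31.135.128/28 (H1) depth=28
  lookup 78.140.169.53: bits 01001110100011001010100100110101 walk d0:-→d1:-→d2:H0→d3:-→d4:-→d5:-→d6:-→d7:-→d8:H2→d9:-→d10:-→d11:-→d12:-→d13:-→d14:-→d15:-→d16:-→d17:-→d18:H0→d19:-→d20:-→d21:-→d22:-→d23:-→d24:-→d25:-→d26:-→d27:-→d28:-→d29:-→d30:-→d31:-→d32:H2 -> H2
  lookup 78.140.128.2: bits 010011101000110010 walk d0:-→d1:-→d2:H0→d3:-→d4:-→d5:-→d6:-→d7:-→d8:H2→d9:-→d10:-→d11:-→d12:-→d13:-→d14:-→d15:-→d16:-→d17:-→d18:H0 -> H0
  - 64.0.0.0/2 clear@2
  + 52.24.194.196/32 (H2) depth=32
  lookup 78.140.131.95: bits 010011101000110010 walk d0:-→d1:-→d2:-→d3:-→d4:-→d5:-→d6:-→d7:-→d8:H2→d9:-→d10:-→d11:-→d12:-→d13:-→d14:-→d15:-→d16:-→d17:-→d18:H0 -> H0
  lookup 78.140.128.5: bits 010011101000110010 walk d0:-→d1:-→d2:-→d3:-→d4:-→d5:-→d6:-→d7:-→d8:H2→d9:-→d10:-→d11:-→d12:-→d13:-→d14:-→d15:-→d16:-→d17:-→d18:H0 -> H0
  - 52.24.194.196/32 clear@32
  lookup 43.31.135.128: bits 0010101100011111100001111000 walk d0:-→d1:-→d2:-→d3:-→d4:-→d5:-→d6:-→d7:-→d8:-→d9:-→d10:-→d11:-→d12:-→d13:-→d14:-→d15:-→d16:-→d17:-→d18:-→d19:-→d20:-→d21:-→d22:-→d23:-→d24:-→d25:-→d26:-→d27:-→d28:H1 -> H1
  lookup 9.171.1.154: bits 00 walk d0:-→d1:-→d2:- -> no-route
  + 43.31.0.0/16 (H2) depth=16
  + 177.200.0.0/14 (H0) depth=14
  lookup 78.140.169.53: bits 01001110100011001010100100110101 walk d0:-→d1:-→d2:-→d3:-→d4:-→d5:-→d6:-→d7:-→d8:H2→d9:-→d10:-→d11:-→d12:-→d13:-→d14:-→d15:-→d16:-→d17:-→d18:H0→d19:-→d20:-→d21:-→d22:-→d23:-→d24:-→d25:-→d26:-→d27:-→d28:-→d29:-→d30:-→d31:-→d32:H2 -> H2
  + 0.0.0.0/0 (H0) depth=0
  lookup 217.21.163.47: bits 1 walk d0:H0→d1:- -> H0
  lookup 78.140.169.53: bits 01001110100011001010100100110101 walk d0:H0→d1:-→d2:-→d3:-→d4:-→d5:-→d6:-→d7:-→d8:H2→d9:-→d10:-→d11:-→d12:-→d13:-→d14:-→d15:-→d16:-→d17:-→d18:H0→d19:-→d20:-→d21:-→d22:-→d23:-→d24:-→d25:-→d26:-→d27:-→d28:-→d29:-→d30:-→d31:-→d32:H2 -> H2
  + 78.140.0.0/16 (H2) depth=16
  + 52.24.194.192/28 (H2) depth=28

== LOOKUPS ==
["H0","H2","H0","H0","H0","H1","no-route","H2","H0","H2"]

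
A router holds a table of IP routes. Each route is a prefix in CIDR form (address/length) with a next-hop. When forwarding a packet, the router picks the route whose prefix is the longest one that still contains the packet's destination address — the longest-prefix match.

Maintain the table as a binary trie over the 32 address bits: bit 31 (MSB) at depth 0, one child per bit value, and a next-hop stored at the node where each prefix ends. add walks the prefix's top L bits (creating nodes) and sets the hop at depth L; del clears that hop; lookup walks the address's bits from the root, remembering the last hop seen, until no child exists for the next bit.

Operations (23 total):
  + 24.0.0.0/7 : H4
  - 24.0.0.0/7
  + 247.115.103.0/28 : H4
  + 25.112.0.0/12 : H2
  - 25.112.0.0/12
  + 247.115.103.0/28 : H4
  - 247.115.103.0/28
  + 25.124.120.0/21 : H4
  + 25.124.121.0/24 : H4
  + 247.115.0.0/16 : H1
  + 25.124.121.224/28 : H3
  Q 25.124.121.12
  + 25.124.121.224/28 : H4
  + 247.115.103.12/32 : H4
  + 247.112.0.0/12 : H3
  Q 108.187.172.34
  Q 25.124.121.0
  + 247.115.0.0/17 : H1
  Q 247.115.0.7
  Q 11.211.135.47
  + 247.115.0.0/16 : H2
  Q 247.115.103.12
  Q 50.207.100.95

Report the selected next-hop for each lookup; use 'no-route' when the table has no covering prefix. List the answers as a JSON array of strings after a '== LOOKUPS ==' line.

Trace:
  + 24.0.0.0/7 (H4) depth=7
  del 24.0.0.0/7 (clear depth 7)
  + 247.115.103.0/28 (H4) depth=28
  + 25.112.0.0/12 (H2) depth=12
  del 25.112.0.0/12 (clear depth 12)
  + 247.115.103.0/28 (H4) depth=28
  del 247.115.103.0/28 (clear depth 28)
  + 25.124.120.0/21 (H4) depth=21
  + 25.124.121.0/24 (H4) depth=24
  + 247.115.0.0/16 (H1) depth=16
  + 25.124.121.224/28 (H3) depth=28
  ? 25.124.121.12  path d0:-→d1:-→d2:-→d3:-→d4:-→d5:-→d6:-→d7:-→d8:-→d9:-→d10:-→d11:-→d12:-→d13:-→d14:-→d15:-→d16:-→d17:-→d18:-→d19:-→d20:-→d21:H4→d22:-→d23:-→d24:H4  best=H4
  + 25.124.121.224/28 (H4) depth=28
  + 247.115.103.12/32 (H4) depth=32
  + 247.112.0.0/12 (H3) depth=12
  ? 108.187.172.34  path d0:-→d1:-  best=no-route
  ? 25.124.121.0  path d0:-→d1:-→d2:-→d3:-→d4:-→d5:-→d6:-→d7:-→d8:-→d9:-→d10:-→d11:-→d12:-→d13:-→d14:-→d15:-→d16:-→d17:-→d18:-→d19:-→d20:-→d21:H4→d22:-→d23:-→d24:H4  best=H4
  + 247.115.0.0/17 (H1) depth=17
  ? 247.115.0.7  path d0:-→d1:-→d2:-→d3:-→d4:-→d5:-→d6:-→d7:-→d8:-→d9:-→d10:-→d11:-→d12:H3→d13:-→d14:-→d15:-→d16:H1→d17:H1  best=H1
  ? 11.211.135.47  path d0:-→d1:-→d2:-→d3:-  best=no-route
  + 247.115.0.0/16 (H2) depth=16
  ? 247.115.103.12  path d0:-→d1:-→d2:-→d3:-→d4:-→d5:-→d6:-→d7:-→d8:-→d9:-→d10:-→d11:-→d12:H3→d13:-→d14:-→d15:-→d16:H2→d17:H1→d18:-→d19:-→d20:-→d21:-→d22:-→d23:-→d24:-→d25:-→d26:-→d27:-→d28:-→d29:-→d30:-→d31:-→d32:H4  best=H4
  ? 50.207.100.95  path d0:-→d1:-→d2:-  best=no-route

== LOOKUPS ==
["H4","no-route","H4","H1","no-route","H4","no-route"]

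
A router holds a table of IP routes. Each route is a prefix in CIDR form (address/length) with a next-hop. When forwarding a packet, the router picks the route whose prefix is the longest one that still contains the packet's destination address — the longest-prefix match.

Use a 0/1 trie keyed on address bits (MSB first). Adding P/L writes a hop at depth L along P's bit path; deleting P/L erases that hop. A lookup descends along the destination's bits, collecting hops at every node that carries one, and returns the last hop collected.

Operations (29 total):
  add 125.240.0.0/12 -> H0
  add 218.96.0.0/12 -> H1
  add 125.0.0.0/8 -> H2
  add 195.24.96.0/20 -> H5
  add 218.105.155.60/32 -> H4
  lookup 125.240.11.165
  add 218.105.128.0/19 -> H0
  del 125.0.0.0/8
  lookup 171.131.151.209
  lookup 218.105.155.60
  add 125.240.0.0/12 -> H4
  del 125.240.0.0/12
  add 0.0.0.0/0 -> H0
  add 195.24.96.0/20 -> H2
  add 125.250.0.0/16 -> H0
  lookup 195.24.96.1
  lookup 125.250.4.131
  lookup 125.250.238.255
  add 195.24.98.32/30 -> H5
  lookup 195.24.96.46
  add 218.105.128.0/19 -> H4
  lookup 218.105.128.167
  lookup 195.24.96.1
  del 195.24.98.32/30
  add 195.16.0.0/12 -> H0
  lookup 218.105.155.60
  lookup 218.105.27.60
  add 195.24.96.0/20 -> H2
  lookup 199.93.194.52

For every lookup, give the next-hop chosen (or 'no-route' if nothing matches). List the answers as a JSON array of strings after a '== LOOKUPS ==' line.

Apply in order:
  add 125.240.0.0/12 -> H0 at depth 12
  add 218.96.0.0/12 -> H1 at depth 12
  add 125.0.0.0/8 -> H2 at depth 8
  add 195.24.96.0/20 -> H5 at depth 20
  add 218.105.155.60/32 -> H4 at depth 32
  Q 125.240.11.165: descend 011111011111 ; hops seen [H2,H0] ; pick H0
  add 218.105.128.0/19 -> H0 at depth 19
  del 125.0.0.0/8 (clear depth 8)
  Q 171.131.151.209: descend 1 ; hops seen [∅] ; pick no-route
  Q 218.105.155.60: descend 11011010011010011001101100111100 ; hops seen [H1,H0,H4] ; pick H4
  add 125.240.0.0/12 -> H4 at depth 12
  del 125.240.0.0/12 (clear depth 12)
  add 0.0.0.0/0 -> H0 at depth 0
  add 195.24.96.0/20 -> H2 at depth 20
  add 125.250.0.0/16 -> H0 at depth 16
  Q 195.24.96.1: descend 11000011000110000110 ; hops seen [H0,H2] ; pick H2
  Q 125.250.4.131: descend 0111110111111010 ; hops seen [H0,H0] ; pick H0
  Q 125.250.238.255: descend 0111110111111010 ; hops seen [H0,H0] ; pick H0
  add 195.24.98.32/30 -> H5 at depth 30
  Q 195.24.96.46: descend 1100001100011000011000 ; hops seen [H0,H2] ; pick H2
  add 218.105.128.0/19 -> H4 at depth 19
  Q 218.105.128.167: descend 1101101001101001100 ; hops seen [H0,H1,H4] ; pick H4
  Q 195.24.96.1: descend 1100001100011000011000 ; hops seen [H0,H2] ; pick H2
  del 195.24.98.32/30 (clear depth 30)
  add 195.16.0.0/12 -> H0 at depth 12
  Q 218.105.155.60: descend 11011010011010011001101100111100 ; hops seen [H0,H1,H4,H4] ; pick H4
  Q 218.105.27.60: descend 1101101001101001 ; hops seen [H0,H1] ; pick H1
  add 195.24.96.0/20 -> H2 at depth 20
  Q 199.93.194.52: descend 11000 ; hops seen [H0] ; pick H0

== LOOKUPS ==
["H0","no-route","H4","H2","H0","H0","H2","H4","H2","H4","H1","H0"]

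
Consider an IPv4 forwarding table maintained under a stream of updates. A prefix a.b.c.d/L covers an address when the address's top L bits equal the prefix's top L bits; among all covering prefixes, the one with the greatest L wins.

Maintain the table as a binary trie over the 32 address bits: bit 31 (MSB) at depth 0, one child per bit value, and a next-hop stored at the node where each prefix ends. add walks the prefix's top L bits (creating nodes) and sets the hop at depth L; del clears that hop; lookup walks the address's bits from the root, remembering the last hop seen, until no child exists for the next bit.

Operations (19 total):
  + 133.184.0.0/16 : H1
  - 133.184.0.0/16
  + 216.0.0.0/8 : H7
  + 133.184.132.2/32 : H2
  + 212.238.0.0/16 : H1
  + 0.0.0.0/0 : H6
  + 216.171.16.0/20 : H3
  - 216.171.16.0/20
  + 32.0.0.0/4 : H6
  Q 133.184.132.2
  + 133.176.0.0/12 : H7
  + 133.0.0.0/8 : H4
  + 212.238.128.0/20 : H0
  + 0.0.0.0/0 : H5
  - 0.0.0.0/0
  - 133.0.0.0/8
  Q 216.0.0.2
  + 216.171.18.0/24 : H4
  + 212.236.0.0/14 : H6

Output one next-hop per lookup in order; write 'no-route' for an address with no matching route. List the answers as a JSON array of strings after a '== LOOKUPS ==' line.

Process each operation:
  + 133.184.0.0/16 (H1) depth=16
  del 133.184.0.0/16 (clear depth 16)
  + 216.0.0.0/8 (H7) depth=8
  + 133.184.132.2/32 (H2) depth=32
  + 212.238.0.0/16 (H1) depth=16
  + 0.0.0.0/0 (H6) depth=0
  + 216.171.16.0/20 (H3) depth=20
  del 216.171.16.0/20 (clear depth 20)
  + 32.0.0.0/4 (H6) depth=4
  ? 133.184.132.2  path d0:H6→d1:-→d2:-→d3:-→d4:-→d5:-→d6:-→d7:-→d8:-→d9:-→d10:-→d11:-→d12:-→d13:-→d14:-→d15:-→d16:-→d17:-→d18:-→d19:-→d20:-→d21:-→d22:-→d23:-→d24:-→d25:-→d26:-→d27:-→d28:-→d29:-→d30:-→d31:-→d32:H2  best=H2
  + 133.176.0.0/12 (H7) depth=12
  + 133.0.0.0/8 (H4) depth=8
  + 212.238.128.0/20 (H0) depth=20
  + 0.0.0.0/0 (H5) depth=0
  del 0.0.0.0/0 (clear depth 0)
  del 133.0.0.0/8 (clear depth 8)
  ? 216.0.0.2  path d0:-→d1:-→d2:-→d3:-→d4:-→d5:-→d6:-→d7:-→d8:H7  best=H7
  + 216.171.18.0/24 (H4) depth=24
  + 212.236.0.0/14 (H6) depth=14

== LOOKUPS ==
["H2","H7"]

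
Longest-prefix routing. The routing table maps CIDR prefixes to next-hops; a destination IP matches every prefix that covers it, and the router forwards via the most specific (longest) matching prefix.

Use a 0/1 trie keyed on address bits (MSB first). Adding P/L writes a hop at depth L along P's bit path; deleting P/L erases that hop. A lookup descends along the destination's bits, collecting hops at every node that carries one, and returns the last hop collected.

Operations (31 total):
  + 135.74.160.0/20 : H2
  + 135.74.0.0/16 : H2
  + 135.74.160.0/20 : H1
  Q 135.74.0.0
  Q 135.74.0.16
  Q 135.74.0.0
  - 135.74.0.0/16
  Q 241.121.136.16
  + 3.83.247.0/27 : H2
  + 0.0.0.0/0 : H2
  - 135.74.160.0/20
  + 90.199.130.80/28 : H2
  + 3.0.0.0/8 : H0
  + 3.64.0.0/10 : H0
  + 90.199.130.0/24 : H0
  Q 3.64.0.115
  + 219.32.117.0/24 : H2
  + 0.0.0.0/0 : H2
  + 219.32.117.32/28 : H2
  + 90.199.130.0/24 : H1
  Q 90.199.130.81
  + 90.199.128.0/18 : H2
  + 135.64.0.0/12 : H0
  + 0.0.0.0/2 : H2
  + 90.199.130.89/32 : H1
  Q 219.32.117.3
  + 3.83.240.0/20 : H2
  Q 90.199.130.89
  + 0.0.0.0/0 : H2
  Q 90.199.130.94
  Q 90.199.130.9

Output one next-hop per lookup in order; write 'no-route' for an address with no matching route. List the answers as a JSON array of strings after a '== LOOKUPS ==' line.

Process each operation:
  add 135.74.160.0/20 -> H2 at depth 20
  add 135.74.0.0/16 -> H2 at depth 16
  add 135.74.160.0/20 -> H1 at depth 20
  Q 135.74.0.0: descend 1000011101001010 ; hops seen [H2] ; pick H2
  Q 135.74.0.16: descend 1000011101001010 ; hops seen [H2] ; pick H2
  Q 135.74.0.0: descend 1000011101001010 ; hops seen [H2] ; pick H2
  del 135.74.0.0/16 (clear depth 16)
  Q 241.121.136.16: descend 1 ; hops seen [∅] ; pick no-route
  add 3.83.247.0/27 -> H2 at depth 27
  add 0.0.0.0/0 -> H2 at depth 0
  del 135.74.160.0/20 (clear depth 20)
  add 90.199.130.80/28 -> H2 at depth 28
  add 3.0.0.0/8 -> H0 at depth 8
  add 3.64.0.0/10 -> H0 at depth 10
  add 90.199.130.0/24 -> H0 at depth 24
  Q 3.64.0.115: descend 00000011010 ; hops seen [H2,H0,H0] ; pick H0
  add 219.32.117.0/24 -> H2 at depth 24
  add 0.0.0.0/0 -> H2 at depth 0
  add 219.32.117.32/28 -> H2 at depth 28
  add 90.199.130.0/24 -> H1 at depth 24
  Q 90.199.130.81: descend 0101101011000111100000100101 ; hops seen [H2,H1,H2] ; pick H2
  add 90.199.128.0/18 -> H2 at depth 18
  add 135.64.0.0/12 -> H0 at depth 12
  add 0.0.0.0/2 -> H2 at depth 2
  add 90.199.130.89/32 -> H1 at depth 32
  Q 219.32.117.3: descend 11011011001000000111010100 ; hops seen [H2,H2] ; pick H2
  add 3.83.240.0/20 -> H2 at depth 20
  Q 90.199.130.89: descend 01011010110001111000001001011001 ; hops seen [H2,H2,H1,H2,H1] ; pick H1
  add 0.0.0.0/0 -> H2 at depth 0
  Q 90.199.130.94: descend 01011010110001111000001001011 ; hops seen [H2,H2,H1,H2] ; pick H2
  Q 90.199.130.9: descend 0101101011000111100000100 ; hops seen [H2,H2,H1] ; pick H1

== LOOKUPS ==
["H2","H2","H2","no-route","H0","H2","H2","H1","H2","H1"]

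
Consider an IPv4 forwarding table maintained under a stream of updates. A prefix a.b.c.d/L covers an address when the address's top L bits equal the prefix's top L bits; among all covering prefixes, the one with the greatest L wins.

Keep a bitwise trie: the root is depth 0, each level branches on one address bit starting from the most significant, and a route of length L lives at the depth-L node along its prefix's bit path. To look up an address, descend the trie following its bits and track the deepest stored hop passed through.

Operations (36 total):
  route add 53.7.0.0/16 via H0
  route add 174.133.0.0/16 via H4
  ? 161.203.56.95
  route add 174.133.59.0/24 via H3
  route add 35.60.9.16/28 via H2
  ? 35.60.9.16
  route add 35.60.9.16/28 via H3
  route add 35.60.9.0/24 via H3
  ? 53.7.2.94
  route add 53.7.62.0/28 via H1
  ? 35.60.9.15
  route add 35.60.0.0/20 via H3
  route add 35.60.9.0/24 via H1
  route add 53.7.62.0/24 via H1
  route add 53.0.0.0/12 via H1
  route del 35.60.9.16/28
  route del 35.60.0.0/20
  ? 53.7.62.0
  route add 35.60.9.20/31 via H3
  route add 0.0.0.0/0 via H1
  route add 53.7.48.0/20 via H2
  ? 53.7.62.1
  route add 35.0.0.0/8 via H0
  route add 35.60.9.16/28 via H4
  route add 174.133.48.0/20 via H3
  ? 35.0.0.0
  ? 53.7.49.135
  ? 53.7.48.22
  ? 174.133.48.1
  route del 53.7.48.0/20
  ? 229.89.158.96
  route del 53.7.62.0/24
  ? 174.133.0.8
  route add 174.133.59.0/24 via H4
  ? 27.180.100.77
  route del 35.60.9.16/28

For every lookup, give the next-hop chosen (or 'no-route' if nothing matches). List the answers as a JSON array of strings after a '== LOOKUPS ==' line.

Process each operation:
  add 53.7.0.0/16 -> H0 at depth 16
  add 174.133.0.0/16 -> H4 at depth 16
  Q 161.203.56.95: descend 1010 ; hops seen [∅] ; pick no-route
  add 174.133.59.0/24 -> H3 at depth 24
  add 35.60.9.16/28 -> H2 at depth 28
  Q 35.60.9.16: descend 0010001100111100000010010001 ; hops seen [H2] ; pick H2
  add 35.60.9.16/28 -> H3 at depth 28
  add 35.60.9.0/24 -> H3 at depth 24
  Q 53.7.2.94: descend 0011010100000111 ; hops seen [H0] ; pick H0
  add 53.7.62.0/28 -> H1 at depth 28
  Q 35.60.9.15: descend 001000110011110000001001000 ; hops seen [H3] ; pick H3
  add 35.60.0.0/20 -> H3 at depth 20
  add 35.60.9.0/24 -> H1 at depth 24
  add 53.7.62.0/24 -> H1 at depth 24
  add 53.0.0.0/12 -> H1 at depth 12
  del 35.60.9.16/28 (clear depth 28)
  del 35.60.0.0/20 (clear depth 20)
  Q 53.7.62.0: descend 0011010100000111001111100000 ; hops seen [H1,H0,H1,H1] ; pick H1
  add 35.60.9.20/31 -> H3 at depth 31
  add 0.0.0.0/0 -> H1 at depth 0
  add 53.7.48.0/20 -> H2 at depth 20
  Q 53.7.62.1: descend 0011010100000111001111100000 ; hops seen [H1,H1,H0,H2,H1,H1] ; pick H1
  add 35.0.0.0/8 -> H0 at depth 8
  add 35.60.9.16/28 -> H4 at depth 28
  add 174.133.48.0/20 -> H3 at depth 20
  Q 35.0.0.0: descend 0010001100 ; hops seen [H1,H0] ; pick H0
  Q 53.7.49.135: descend 00110101000001110011 ; hops seen [H1,H1,H0,H2] ; pick H2
  Q 53.7.48.22: descend 00110101000001110011 ; hops seen [H1,H1,H0,H2] ; pick H2
  Q 174.133.48.1: descend 10101110100001010011 ; hops seen [H1,H4,H3] ; pick H3
  del 53.7.48.0/20 (clear depth 20)
  Q 229.89.158.96: descend 1 ; hops seen [H1] ; pick H1
  del 53.7.62.0/24 (clear depth 24)
  Q 174.133.0.8: descend 101011101000010100 ; hops seen [H1,H4] ; pick H4
  add 174.133.59.0/24 -> H4 at depth 24
  Q 27.180.100.77: descend 00 ; hops seen [H1] ; pick H1
  del 35.60.9.16/28 (clear depth 28)

== LOOKUPS ==
["no-route","H2","H0","H3","H1","H1","H0","H2","H2","H3","H1","H4","H1"]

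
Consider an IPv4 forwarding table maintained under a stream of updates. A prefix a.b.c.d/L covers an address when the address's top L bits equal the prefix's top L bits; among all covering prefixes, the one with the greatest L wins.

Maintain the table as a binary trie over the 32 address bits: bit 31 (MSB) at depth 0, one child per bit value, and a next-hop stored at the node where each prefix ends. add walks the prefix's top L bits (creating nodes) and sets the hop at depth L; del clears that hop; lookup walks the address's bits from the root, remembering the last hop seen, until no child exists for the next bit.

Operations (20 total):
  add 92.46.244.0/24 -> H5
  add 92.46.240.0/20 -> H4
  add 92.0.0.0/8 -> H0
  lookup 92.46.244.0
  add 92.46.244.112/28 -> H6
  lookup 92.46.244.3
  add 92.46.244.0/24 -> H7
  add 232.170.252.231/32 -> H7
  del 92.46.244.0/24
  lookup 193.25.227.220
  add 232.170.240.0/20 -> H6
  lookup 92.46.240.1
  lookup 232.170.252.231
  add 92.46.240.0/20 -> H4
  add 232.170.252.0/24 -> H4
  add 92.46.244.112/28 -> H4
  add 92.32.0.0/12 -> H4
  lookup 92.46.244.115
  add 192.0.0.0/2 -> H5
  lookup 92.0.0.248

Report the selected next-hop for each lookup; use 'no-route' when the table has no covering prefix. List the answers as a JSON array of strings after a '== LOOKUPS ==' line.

Process each operation:
  + 92.46.244.0/24 (H5) depth=24
  + 92.46.240.0/20 (H4) depth=20
  + 92.0.0.0/8 (H0) depth=8
  lookup 92.46.244.0: bits 010111000010111011110100 walk d0:-→d1:-→d2:-→d3:-→d4:-→d5:-→d6:-→d7:-→d8:H0→d9:-→d10:-→d11:-→d12:-→d13:-→d14:-→d15:-→d16:-→d17:-→d18:-→d19:-→d20:H4→d21:-→d22:-→d23:-→d24:H5 -> H5
  + 92.46.244.112/28 (H6) depth=28
  lookup 92.46.244.3: bits 0101110000101110111101000 walk d0:-→d1:-→d2:-→d3:-→d4:-→d5:-→d6:-→d7:-→d8:H0→d9:-→d10:-→d11:-→d12:-→d13:-→d14:-→d15:-→d16:-→d17:-→d18:-→d19:-→d20:H4→d21:-→d22:-→d23:-→d24:H5→d25:- -> H5
  + 92.46.244.0/24 (H7) depth=24
  + 232.170.252.231/32 (H7) depth=32
  del 92.46.244.0/24 (clear depth 24)
  lookup 193.25.227.220: bits 11 walk d0:-→d1:-→d2:- -> no-route
  + 232.170.240.0/20 (H6) depth=20
  lookup 92.46.240.1: bits 010111000010111011110 walk d0:-→d1:-→d2:-→d3:-→d4:-→d5:-→d6:-→d7:-→d8:H0→d9:-→d10:-→d11:-→d12:-→d13:-→d14:-→d15:-→d16:-→d17:-→d18:-→d19:-→d20:H4→d21:- -> H4
  lookup 232.170.252.231: bits 11101000101010101111110011100111 walk d0:-→d1:-→d2:-→d3:-→d4:-→d5:-→d6:-→d7:-→d8:-→d9:-→d10:-→d11:-→d12:-→d13:-→d14:-→d15:-→d16:-→d17:-→d18:-→d19:-→d20:H6→d21:-→d22:-→d23:-→d24:-→d25:-→d26:-→d27:-→d28:-→d29:-→d30:-→d31:-→d32:H7 -> H7
  + 92.46.240.0/20 (H4) depth=20
  + 232.170.252.0/24 (H4) depth=24
  + 92.46.244.112/28 (H4) depth=28
  + 92.32.0.0/12 (H4) depth=12
  lookup 92.46.244.115: bits 0101110000101110111101000111 walk d0:-→d1:-→d2:-→d3:-→d4:-→d5:-→d6:-→d7:-→d8:H0→d9:-→d10:-→d11:-→d12:H4→d13:-→d14:-→d15:-→d16:-→d17:-→d18:-→d19:-→d20:H4→d21:-→d22:-→d23:-→d24:-→d25:-→d26:-→d27:-→d28:H4 -> H4
  + 192.0.0.0/2 (H5) depth=2
  lookup 92.0.0.248: bits 0101110000 walk d0:-→d1:-→d2:-→d3:-→d4:-→d5:-→d6:-→d7:-→d8:H0→d9:-→d10:- -> H0

== LOOKUPS ==
["H5","H5","no-route","H4","H7","H4","H0"]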